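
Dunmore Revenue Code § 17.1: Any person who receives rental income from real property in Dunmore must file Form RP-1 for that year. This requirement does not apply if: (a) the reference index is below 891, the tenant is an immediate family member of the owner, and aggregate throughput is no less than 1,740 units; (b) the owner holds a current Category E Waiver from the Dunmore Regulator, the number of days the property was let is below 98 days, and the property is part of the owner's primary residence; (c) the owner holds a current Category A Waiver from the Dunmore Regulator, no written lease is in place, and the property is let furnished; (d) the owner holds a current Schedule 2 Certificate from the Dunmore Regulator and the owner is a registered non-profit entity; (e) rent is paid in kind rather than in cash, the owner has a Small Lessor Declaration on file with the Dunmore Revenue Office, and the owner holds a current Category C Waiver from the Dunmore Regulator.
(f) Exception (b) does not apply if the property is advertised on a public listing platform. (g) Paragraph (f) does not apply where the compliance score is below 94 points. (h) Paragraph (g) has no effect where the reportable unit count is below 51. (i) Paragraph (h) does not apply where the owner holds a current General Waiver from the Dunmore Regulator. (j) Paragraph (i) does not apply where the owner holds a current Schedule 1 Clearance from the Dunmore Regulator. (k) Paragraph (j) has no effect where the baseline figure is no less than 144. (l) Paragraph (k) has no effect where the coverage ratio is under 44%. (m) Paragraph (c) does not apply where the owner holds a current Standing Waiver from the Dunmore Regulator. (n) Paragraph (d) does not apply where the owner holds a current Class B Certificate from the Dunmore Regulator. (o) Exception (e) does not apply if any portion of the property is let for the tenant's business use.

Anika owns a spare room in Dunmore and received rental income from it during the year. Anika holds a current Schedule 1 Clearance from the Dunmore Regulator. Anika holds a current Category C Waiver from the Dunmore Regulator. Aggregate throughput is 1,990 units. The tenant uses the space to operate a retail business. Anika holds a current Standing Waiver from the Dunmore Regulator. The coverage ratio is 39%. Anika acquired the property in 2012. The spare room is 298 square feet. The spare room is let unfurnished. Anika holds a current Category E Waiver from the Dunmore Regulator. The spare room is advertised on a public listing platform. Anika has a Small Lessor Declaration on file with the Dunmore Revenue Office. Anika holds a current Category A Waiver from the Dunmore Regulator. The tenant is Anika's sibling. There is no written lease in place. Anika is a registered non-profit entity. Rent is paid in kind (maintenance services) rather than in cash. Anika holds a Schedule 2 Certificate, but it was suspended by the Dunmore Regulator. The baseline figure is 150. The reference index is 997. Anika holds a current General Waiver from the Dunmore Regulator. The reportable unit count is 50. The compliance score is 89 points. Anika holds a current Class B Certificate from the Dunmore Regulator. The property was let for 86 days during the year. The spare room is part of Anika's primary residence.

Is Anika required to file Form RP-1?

Exception (a) requires that the reference index is below 891; but the reference index is 997, not below 891, so (a) is unavailable.
Exception (b): a current Category E Waiver is held; the number of days the property was let is 86 days, below the 98 days limit; the spare room is part of the primary residence — every condition holds. But: (f) operates against (b): the property is publicly advertised. (g) would limit (f) — the compliance score is 89 points, below the 94 points limit — but (h) sets (g) aside: (h) operates — the reportable unit count is 50, below the 51 limit. (i) would limit (h) — a current General Waiver is held — but (j) sets (i) aside: (j) operates against (i): a current Schedule 1 Clearance is held. (k) applies (the baseline figure is 150, meeting the 144 threshold), but is displaced by (l): (l) is engaged — the coverage ratio is 39%, under the 44% limit. So (b) is unavailable.
Exception (c) fails — the property is let unfurnished.
Exception (d) does not apply: there is no Schedule 2 Certificate in force.
Exception (e) is satisfied on its face — rent is paid in kind; a Small Lessor Declaration is on file; a current Category C Waiver is held. However, paragraph (o) must be considered: (o) applies — the space is let for business use. Exception (e) does not apply.
None of the exceptions is available; § 17.1 applies in full.

Yes — Anika must file Form RP-1.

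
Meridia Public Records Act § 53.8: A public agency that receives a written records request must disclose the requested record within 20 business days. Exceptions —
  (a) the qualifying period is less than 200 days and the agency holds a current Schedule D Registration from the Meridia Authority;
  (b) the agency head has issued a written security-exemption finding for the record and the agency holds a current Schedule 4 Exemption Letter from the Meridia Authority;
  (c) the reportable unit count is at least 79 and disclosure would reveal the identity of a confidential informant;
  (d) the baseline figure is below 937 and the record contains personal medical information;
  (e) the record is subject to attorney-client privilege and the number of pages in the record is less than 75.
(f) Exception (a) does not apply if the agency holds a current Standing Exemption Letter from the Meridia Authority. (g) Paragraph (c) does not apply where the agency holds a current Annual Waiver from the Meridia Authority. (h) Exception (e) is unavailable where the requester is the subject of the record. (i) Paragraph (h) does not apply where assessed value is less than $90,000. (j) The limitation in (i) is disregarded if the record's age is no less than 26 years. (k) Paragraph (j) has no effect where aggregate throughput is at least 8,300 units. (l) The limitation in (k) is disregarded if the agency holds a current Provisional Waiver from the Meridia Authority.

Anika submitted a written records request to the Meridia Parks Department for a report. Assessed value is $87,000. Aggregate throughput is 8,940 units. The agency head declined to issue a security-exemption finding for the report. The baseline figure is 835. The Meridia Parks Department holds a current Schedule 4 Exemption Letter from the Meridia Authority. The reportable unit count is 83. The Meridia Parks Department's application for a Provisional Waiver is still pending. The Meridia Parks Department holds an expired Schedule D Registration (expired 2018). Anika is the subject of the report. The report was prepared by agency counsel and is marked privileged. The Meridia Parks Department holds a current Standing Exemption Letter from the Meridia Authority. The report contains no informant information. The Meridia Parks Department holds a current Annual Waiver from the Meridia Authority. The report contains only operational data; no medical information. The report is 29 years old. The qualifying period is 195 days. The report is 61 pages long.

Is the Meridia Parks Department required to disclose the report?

Exception (a) requires that the agency holds a current Schedule D Registration from the Meridia Authority; but there is no Schedule D Registration in force, so (a) is unavailable.
Exception (b) requires that the agency head has issued a written security-exemption finding for the record; but the agency head declined to issue a security-exemption finding, so (b) is unavailable.
Exception (c) does not apply: the report contains no informant information.
Exception (d) fails — the report contains only operational data.
Exception (e): the report is privileged; the number of pages in the record is 61, less than the 75 limit — every condition holds. Under paragraphs (h)–(l): (h) is triggered (Anika is the subject of the report), but yields to (i): (i) is triggered — assessed value is $87,000, less than the $90,000 limit. (j) would limit (i) — the record's age is 29 years, meeting the 26 years threshold — but (k) sets (j) aside: (k) operates against (j): aggregate throughput is 8,940 units, meeting the 8,300 units threshold. (l), which would lift (k), is not triggered — the Provisional Waiver is not current. Exception (e) stands.

No — exception (e) applies; the Meridia Parks Department is not required to disclose the report.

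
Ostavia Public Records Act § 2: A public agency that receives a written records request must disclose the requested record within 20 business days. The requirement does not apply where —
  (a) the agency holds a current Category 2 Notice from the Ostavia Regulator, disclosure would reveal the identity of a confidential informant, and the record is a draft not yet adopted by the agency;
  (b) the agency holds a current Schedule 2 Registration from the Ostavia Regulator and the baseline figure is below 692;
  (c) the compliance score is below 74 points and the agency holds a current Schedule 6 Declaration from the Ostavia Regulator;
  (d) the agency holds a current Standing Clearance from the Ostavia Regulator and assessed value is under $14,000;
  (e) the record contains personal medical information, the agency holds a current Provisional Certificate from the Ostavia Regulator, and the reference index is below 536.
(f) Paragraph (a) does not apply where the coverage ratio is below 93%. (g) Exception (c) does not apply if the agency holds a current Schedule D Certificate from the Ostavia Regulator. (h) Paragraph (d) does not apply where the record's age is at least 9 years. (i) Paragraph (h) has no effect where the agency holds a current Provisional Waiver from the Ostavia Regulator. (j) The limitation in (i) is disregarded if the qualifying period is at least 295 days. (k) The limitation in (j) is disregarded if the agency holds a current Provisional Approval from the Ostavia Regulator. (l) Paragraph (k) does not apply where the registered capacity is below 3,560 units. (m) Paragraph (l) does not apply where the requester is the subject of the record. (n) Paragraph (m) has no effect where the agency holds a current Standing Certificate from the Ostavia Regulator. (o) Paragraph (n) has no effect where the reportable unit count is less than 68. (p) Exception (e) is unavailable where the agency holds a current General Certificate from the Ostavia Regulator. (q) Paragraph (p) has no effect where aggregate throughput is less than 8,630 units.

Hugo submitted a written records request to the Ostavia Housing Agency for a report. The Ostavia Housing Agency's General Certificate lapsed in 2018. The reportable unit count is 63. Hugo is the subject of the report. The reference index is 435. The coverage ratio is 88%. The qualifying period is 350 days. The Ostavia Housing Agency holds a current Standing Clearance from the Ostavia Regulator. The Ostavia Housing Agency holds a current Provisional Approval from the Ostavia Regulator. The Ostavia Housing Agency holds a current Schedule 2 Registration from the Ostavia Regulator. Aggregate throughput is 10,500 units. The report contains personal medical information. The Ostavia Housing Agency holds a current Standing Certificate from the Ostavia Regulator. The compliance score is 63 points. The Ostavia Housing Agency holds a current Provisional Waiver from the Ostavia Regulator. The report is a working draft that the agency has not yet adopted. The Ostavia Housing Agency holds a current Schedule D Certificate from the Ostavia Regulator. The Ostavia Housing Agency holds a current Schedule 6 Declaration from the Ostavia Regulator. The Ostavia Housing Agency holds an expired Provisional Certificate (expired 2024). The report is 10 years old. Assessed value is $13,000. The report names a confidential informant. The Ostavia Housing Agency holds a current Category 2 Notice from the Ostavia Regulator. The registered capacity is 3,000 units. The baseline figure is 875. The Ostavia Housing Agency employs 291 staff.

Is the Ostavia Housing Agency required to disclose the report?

No — exception (d) applies; the Ostavia Housing Agency is not required to disclose the report.

Exception (a): a current Category 2 Notice is held; the report names a confidential informant; the report is an unadopted draft — every condition holds. But applying paragraph (f): (f) operates against (a): the coverage ratio is 88%, below the 93% limit. Exception (a) does not apply.
Exception (b) fails — the baseline figure is 875, not below 692.
Exception (c): the compliance score is 63 points, below the 74 points limit; a current Schedule 6 Declaration is held — every condition holds. But applying paragraph (g): (g) operates against (c): a current Schedule D Certificate is held. Exception (c) does not apply.
Exception (d) is satisfied on its face — a current Standing Clearance is held; assessed value is $13,000, under the $14,000 limit. Applying paragraphs (h)–(o): (h) operates (the record's age is 10 years, meeting the 9 years threshold), but is itself disapplied by (i): (i) operates — a current Provisional Waiver is held. (j) is triggered (the qualifying period is 350 days, meeting the 295 days threshold), but is set aside by (k): (k) operates — a current Provisional Approval is held. (l) would limit (k) — the registered capacity is 3,000 units, below the 3,560 units limit — but (m) sets (l) aside: (m) operates against (l): Hugo is the subject of the report. (n) is triggered (a current Standing Certificate is held), but is itself disapplied by (o): (o) operates against (n): the reportable unit count is 63, less than the 68 limit. (d) remains available.
Exception (e) does not apply: there is no Provisional Certificate in force.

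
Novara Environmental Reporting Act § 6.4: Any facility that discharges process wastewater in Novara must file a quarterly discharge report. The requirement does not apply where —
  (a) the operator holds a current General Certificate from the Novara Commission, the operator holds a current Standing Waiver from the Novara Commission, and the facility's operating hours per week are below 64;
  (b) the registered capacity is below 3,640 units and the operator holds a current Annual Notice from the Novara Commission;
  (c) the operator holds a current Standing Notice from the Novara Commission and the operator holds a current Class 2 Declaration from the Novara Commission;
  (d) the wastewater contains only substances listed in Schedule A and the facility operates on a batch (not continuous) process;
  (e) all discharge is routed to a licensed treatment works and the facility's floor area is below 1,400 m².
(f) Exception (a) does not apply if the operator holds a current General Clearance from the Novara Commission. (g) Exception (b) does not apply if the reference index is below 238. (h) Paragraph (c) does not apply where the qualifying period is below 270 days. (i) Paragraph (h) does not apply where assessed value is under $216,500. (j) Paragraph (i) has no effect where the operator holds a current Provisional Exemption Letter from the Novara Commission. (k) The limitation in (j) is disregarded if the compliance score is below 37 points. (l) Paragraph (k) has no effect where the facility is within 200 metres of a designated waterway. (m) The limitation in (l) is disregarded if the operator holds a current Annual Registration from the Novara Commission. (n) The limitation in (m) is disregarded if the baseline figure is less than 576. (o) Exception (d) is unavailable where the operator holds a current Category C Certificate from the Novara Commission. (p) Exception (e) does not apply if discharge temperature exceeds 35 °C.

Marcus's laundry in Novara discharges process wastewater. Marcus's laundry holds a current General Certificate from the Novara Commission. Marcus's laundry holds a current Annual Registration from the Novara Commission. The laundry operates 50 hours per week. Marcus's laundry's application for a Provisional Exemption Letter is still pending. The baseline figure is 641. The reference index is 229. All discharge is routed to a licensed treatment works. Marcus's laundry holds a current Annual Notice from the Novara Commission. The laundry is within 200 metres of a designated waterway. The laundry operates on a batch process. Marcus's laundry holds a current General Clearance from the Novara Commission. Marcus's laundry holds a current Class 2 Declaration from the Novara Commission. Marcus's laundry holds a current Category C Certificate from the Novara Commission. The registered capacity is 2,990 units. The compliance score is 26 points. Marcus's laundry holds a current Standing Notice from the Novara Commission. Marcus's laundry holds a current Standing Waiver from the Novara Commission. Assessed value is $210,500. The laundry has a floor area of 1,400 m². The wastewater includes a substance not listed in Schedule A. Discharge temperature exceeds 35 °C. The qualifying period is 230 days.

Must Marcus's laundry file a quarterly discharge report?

Exception (a): a current General Certificate is held; a current Standing Waiver is held; the facility's operating hours per week are 50, below the 64 limit — every condition holds. However, paragraph (f) must be considered: (f) operates against (a): a current General Clearance is held. So (a) is unavailable.
All of (b)'s requirements are met (the registered capacity is 2,990 units, below the 3,640 units limit; a current Annual Notice is held). But: (g) is triggered — the reference index is 229, below the 238 limit. (b) is therefore removed.
Exception (c) is satisfied on its face — a current Standing Notice is held; a current Class 2 Declaration is held. Applying paragraphs (h)–(n): (h) is engaged (the qualifying period is 230 days, below the 270 days limit), but is overridden by (i): (i) is triggered — assessed value is $210,500, under the $216,500 limit. (j), which would lift (i), does not operate here — no current Provisional Exemption Letter is held. Exception (c) stands.
Exception (d) requires that the wastewater contains only substances listed in Schedule A; but the wastewater includes a non-Schedule-A substance, so (d) is unavailable.
Exception (e) fails — the facility's floor area is 1,400 m², not below 1,400 m².

No — exception (c) applies; Marcus's laundry is not required to file a quarterly discharge report.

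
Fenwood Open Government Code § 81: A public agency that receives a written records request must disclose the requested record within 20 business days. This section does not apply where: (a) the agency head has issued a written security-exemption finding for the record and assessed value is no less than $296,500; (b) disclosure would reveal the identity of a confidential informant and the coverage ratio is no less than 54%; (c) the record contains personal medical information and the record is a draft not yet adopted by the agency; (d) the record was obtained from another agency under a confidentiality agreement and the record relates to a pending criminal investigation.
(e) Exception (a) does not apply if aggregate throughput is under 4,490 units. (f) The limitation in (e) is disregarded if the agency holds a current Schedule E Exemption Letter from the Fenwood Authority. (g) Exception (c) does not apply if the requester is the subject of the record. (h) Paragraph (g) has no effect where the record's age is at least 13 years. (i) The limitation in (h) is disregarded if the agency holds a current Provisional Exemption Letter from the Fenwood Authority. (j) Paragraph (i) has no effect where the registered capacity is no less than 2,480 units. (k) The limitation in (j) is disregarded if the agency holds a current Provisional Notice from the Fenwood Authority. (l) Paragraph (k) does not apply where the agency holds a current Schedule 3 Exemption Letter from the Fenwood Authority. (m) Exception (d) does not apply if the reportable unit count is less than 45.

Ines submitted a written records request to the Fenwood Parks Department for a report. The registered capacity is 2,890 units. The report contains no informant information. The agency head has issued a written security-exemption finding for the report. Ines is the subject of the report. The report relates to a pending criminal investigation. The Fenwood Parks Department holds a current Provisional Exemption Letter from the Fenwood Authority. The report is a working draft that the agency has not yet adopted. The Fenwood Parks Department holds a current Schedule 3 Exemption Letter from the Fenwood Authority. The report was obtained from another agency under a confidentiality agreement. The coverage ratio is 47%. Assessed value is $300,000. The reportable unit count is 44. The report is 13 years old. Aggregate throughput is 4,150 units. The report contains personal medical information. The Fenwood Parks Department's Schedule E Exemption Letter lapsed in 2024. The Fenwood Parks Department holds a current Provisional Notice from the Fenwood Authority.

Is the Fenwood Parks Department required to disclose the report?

Exception (a)'s conditions are all satisfied: a written security-exemption finding has been issued; assessed value is $300,000, meeting the $296,500 threshold. However, paragraphs (e)–(f) must be considered: (e) is triggered — aggregate throughput is 4,150 units, under the 4,490 units limit. (f) is not triggered (no current Schedule E Exemption Letter is held), so (e) stands. Exception (a) does not apply.
Exception (b) requires that disclosure would reveal the identity of a confidential informant; but the report contains no informant information, so (b) is unavailable.
Exception (c): the report contains personal medical information; the report is an unadopted draft — every condition holds. Considering the limiting provisions: (g) would limit (c) — Ines is the subject of the report — but (h) sets (g) aside: (h) operates against (g): the record's age is 13 years, meeting the 13 years threshold. (i) would limit (h) — a current Provisional Exemption Letter is held — but (j) sets (i) aside: (j) operates against (i): the registered capacity is 2,890 units, meeting the 2,480 units threshold. (k) is triggered (a current Provisional Notice is held), but is displaced by (l): (l) operates against (k): a current Schedule 3 Exemption Letter is held. So (c) applies.
Exception (d) is satisfied on its face — the report was obtained under a confidentiality agreement; the report relates to a pending investigation. However, paragraph (m) must be considered: (m) operates against (d): the reportable unit count is 44, less than the 45 limit. So (d) is unavailable.

No — exception (c) applies; the Fenwood Parks Department is not required to disclose the report.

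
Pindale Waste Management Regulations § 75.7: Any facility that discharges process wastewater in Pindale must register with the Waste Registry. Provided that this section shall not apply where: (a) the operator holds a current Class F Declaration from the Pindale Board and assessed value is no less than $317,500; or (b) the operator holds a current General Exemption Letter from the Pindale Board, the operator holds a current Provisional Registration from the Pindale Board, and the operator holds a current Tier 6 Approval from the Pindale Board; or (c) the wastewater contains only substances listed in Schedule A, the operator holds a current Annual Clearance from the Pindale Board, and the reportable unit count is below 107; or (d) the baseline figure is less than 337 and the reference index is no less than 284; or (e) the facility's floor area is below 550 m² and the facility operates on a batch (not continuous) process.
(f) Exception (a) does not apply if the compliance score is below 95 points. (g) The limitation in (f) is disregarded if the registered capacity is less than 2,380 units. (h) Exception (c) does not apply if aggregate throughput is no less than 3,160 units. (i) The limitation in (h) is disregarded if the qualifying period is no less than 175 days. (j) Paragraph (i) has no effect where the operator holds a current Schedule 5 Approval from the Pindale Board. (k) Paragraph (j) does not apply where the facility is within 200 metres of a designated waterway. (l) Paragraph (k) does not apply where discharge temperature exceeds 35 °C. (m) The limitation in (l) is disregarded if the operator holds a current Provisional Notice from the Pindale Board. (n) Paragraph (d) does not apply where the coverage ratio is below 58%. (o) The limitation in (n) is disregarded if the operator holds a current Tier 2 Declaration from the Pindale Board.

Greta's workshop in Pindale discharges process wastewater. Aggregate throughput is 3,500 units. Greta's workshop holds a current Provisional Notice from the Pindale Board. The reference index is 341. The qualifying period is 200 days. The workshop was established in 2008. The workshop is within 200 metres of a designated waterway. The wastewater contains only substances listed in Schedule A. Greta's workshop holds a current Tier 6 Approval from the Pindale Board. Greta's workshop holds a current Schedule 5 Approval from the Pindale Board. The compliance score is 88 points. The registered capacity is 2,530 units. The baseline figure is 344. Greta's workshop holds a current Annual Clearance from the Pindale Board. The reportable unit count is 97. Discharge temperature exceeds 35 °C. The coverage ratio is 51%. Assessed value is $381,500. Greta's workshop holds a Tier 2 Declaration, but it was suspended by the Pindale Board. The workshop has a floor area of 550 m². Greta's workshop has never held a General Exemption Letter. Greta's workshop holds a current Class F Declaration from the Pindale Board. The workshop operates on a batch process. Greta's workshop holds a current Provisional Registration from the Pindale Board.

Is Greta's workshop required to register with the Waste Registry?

Exception (a): a current Class F Declaration is held; assessed value is $381,500, meeting the $317,500 threshold — every condition holds. But applying paragraphs (f)–(g): (f) operates against (a): the compliance score is 88 points, below the 95 points limit. (g), which would lift (f), does not operate here — the registered capacity is 2,530 units, not less than 2,380 units. So (a) is unavailable.
Exception (b) does not apply: no current General Exemption Letter is held.
Exception (c)'s conditions are all satisfied: the wastewater is Schedule-A-only; a current Annual Clearance is held; the reportable unit count is 97, below the 107 limit. Applying paragraphs (h)–(m): (h) would limit (c) — aggregate throughput is 3,500 units, meeting the 3,160 units threshold — but (i) sets (h) aside: (i) operates against (h): the qualifying period is 200 days, meeting the 175 days threshold. (j) operates (a current Schedule 5 Approval is held), but is itself disapplied by (k): (k) is engaged — the workshop is within 200 m of a designated waterway. (l) would limit (k) — discharge temperature exceeds 35 °C — but (m) sets (l) aside: (m) operates against (l): a current Provisional Notice is held. (c) remains available.
Exception (d) fails — the baseline figure is 344, not less than 337.
Exception (e) fails — the facility's floor area is 550 m², not below 550 m².

No — exception (c) applies; Greta's workshop is not required to register with the Waste Registry.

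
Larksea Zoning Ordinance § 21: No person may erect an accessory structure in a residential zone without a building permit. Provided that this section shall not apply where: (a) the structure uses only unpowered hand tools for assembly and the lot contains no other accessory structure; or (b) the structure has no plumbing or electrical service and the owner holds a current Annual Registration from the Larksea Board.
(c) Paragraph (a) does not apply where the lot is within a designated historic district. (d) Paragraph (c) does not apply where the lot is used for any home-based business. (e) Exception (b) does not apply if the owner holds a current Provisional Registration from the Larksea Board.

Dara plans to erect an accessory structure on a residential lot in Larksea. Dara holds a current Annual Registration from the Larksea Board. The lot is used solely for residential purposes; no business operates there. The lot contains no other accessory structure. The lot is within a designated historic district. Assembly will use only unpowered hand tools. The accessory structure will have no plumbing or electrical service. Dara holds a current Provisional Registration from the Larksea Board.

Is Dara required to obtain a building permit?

Yes — Dara must obtain a building permit.

All of (a)'s requirements are met (assembly uses only hand tools; the lot has no other accessory structure). But: (c) is engaged — the lot is in a historic district. (d) is inapplicable (the lot is solely residential), so (c) stands. (a) is therefore removed.
Exception (b)'s conditions are all satisfied: there is no plumbing or electrical service; a current Annual Registration is held. Turning to paragraph (e): (e) is triggered — a current Provisional Registration is held. So (b) is unavailable.
No exception applies. The general rule governs.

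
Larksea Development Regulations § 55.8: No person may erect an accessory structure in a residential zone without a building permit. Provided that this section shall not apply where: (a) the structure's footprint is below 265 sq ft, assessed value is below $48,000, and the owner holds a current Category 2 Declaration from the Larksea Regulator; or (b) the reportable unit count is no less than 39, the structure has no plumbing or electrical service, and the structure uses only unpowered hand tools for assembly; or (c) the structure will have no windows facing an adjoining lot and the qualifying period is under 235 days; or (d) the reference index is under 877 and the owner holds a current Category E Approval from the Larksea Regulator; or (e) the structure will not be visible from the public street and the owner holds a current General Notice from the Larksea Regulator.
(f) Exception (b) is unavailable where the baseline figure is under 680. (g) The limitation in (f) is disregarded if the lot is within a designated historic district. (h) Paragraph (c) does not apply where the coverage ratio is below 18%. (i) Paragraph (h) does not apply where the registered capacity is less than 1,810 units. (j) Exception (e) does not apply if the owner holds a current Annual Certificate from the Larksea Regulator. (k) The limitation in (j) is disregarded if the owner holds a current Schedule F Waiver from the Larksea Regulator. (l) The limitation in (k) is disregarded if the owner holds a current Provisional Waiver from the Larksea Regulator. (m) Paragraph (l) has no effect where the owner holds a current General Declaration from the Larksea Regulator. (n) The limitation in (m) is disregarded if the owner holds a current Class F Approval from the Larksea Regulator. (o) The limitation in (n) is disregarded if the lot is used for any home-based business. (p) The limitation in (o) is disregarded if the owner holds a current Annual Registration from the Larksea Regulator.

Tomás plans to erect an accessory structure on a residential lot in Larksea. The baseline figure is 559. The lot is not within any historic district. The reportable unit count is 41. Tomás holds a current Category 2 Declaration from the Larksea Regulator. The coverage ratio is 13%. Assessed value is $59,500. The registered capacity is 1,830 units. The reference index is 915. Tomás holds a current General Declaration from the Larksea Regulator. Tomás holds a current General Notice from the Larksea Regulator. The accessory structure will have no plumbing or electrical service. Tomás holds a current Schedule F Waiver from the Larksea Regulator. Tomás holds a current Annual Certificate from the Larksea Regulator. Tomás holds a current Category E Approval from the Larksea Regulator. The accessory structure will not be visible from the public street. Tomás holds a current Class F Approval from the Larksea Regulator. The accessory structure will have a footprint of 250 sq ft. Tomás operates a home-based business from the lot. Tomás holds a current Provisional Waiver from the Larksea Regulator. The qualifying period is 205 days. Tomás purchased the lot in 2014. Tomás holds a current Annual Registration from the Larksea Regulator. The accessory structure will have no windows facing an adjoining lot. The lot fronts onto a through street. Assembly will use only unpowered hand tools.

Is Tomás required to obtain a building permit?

Yes — Tomás must obtain a building permit.

Exception (a) does not apply: assessed value is $59,500, not below $48,000.
All of (b)'s requirements are met (the reportable unit count is 41, meeting the 39 threshold; there is no plumbing or electrical service; assembly uses only hand tools). But: (f) is engaged — the baseline figure is 559, under the 680 limit. (g), which would lift (f), is inapplicable — the lot is not in a historic district. So (b) is unavailable.
Exception (c) is satisfied on its face — no windows face an adjoining lot; the qualifying period is 205 days, under the 235 days limit. But: (h) is engaged — the coverage ratio is 13%, below the 18% limit. (i), which would lift (h), is not triggered — the registered capacity is 1,830 units, not less than 1,810 units. Exception (c) does not apply.
Exception (d) does not apply: the reference index is 915, not under 877.
Exception (e)'s conditions are all satisfied: the structure will not be visible from the street; a current General Notice is held. But: (j) is triggered — a current Annual Certificate is held. (k) would limit (j) — a current Schedule F Waiver is held — but (l) sets (k) aside: (l) operates against (k): a current Provisional Waiver is held. (m) would limit (l) — a current General Declaration is held — but (n) sets (m) aside: (n) applies — a current Class F Approval is held. (o) would limit (n) — a home-based business operates on the lot — but (p) sets (o) aside: (p) is engaged — a current Annual Registration is held. Exception (e) does not apply.
No exception applies. The general rule governs.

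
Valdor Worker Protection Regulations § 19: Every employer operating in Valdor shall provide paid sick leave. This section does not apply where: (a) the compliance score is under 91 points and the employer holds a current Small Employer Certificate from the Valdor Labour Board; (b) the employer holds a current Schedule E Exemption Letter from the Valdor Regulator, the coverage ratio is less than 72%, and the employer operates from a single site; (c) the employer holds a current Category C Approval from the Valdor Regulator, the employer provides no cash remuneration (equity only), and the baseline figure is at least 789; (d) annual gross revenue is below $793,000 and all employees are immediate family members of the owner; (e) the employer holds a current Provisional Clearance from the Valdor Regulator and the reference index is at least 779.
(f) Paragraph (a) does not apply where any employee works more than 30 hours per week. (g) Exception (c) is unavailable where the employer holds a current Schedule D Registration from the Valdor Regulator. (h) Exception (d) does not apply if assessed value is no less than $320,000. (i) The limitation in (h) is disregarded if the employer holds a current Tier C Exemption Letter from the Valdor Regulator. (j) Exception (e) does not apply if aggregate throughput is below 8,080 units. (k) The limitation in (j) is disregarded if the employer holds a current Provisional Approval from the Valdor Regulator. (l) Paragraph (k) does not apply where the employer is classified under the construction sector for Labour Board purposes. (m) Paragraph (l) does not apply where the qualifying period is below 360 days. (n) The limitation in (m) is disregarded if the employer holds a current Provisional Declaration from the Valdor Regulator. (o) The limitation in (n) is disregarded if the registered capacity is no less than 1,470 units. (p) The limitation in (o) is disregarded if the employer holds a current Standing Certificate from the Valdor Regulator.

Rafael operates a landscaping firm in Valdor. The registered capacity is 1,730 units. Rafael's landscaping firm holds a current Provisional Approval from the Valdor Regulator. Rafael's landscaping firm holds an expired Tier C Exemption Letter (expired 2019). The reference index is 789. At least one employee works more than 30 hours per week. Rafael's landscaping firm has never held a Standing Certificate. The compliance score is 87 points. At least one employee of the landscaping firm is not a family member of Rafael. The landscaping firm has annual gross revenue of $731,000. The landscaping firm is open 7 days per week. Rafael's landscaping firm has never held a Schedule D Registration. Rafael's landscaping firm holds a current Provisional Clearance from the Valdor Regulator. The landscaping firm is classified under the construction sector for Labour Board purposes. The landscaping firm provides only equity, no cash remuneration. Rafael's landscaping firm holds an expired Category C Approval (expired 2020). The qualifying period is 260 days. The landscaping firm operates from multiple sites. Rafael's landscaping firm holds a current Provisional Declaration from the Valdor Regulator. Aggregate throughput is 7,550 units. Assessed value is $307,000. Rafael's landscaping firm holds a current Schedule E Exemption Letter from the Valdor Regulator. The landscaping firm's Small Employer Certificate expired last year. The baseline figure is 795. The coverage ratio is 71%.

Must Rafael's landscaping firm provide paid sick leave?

Exception (a) does not apply: the Small Employer Certificate has expired.
Exception (b) does not apply: the employer operates from multiple sites.
Exception (c) does not apply: no current Category C Approval is held.
Exception (d) requires that all employees are immediate family members of the owner; but at least one employee is not a family member, so (d) is unavailable.
Exception (e): a current Provisional Clearance is held; the reference index is 789, meeting the 779 threshold — every condition holds. Applying paragraphs (j)–(p): (j) operates (aggregate throughput is 7,550 units, below the 8,080 units limit), but is itself disapplied by (k): (k) operates against (j): a current Provisional Approval is held. (l) operates (the landscaping firm is classified under the construction sector), but is displaced by (m): (m) operates — the qualifying period is 260 days, below the 360 days limit. (n) would limit (m) — a current Provisional Declaration is held — but (o) sets (n) aside: (o) operates against (n): the registered capacity is 1,730 units, meeting the 1,470 units threshold. (p) is inapplicable (the Standing Certificate is not current), so (o) stands. So (e) applies.

No — exception (e) applies; Rafael's landscaping firm is not required to provide paid sick leave.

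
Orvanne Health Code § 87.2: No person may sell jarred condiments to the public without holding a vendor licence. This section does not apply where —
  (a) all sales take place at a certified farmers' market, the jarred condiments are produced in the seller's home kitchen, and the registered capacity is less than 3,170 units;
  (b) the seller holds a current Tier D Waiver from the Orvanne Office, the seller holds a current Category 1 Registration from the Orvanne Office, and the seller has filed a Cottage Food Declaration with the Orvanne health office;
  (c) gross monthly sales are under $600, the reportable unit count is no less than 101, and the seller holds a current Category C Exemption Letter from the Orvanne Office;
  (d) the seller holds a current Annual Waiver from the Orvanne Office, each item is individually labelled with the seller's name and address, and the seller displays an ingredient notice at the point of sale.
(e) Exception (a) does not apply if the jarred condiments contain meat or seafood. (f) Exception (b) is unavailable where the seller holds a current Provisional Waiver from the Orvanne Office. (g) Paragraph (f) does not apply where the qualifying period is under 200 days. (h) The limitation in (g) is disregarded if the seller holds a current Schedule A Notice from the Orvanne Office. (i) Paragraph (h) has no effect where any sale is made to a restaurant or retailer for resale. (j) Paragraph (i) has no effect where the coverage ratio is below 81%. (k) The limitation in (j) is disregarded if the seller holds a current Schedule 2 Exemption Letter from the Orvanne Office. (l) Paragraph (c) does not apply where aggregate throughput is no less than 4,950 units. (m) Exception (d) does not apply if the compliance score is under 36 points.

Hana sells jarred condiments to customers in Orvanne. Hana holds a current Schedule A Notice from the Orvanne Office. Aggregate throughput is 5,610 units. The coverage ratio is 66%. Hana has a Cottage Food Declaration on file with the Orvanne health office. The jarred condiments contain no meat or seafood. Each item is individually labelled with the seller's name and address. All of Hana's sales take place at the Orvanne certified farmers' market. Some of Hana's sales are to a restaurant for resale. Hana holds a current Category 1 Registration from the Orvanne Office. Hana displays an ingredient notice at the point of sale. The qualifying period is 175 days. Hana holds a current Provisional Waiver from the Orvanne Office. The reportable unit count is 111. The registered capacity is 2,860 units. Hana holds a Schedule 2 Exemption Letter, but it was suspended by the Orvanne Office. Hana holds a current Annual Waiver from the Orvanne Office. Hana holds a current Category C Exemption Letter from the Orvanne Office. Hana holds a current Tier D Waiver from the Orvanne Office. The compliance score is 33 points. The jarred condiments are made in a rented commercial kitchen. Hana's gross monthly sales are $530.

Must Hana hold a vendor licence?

Exception (a) requires that the jarred condiments are produced in the seller's home kitchen; but the jarred condiments are made in a commercial kitchen, not a home kitchen, so (a) is unavailable.
Exception (b): a current Tier D Waiver is held; a current Category 1 Registration is held; a Cottage Food Declaration is on file — every condition holds. But applying paragraphs (f)–(k): (f) operates against (b): a current Provisional Waiver is held. (g) applies (the qualifying period is 175 days, under the 200 days limit), but is overridden by (h): (h) operates — a current Schedule A Notice is held. (i) would limit (h) — some sales are to a restaurant for resale — but (j) sets (i) aside: (j) operates against (i): the coverage ratio is 66%, below the 81% limit. (k) does not operate here (there is no Schedule 2 Exemption Letter in force), so (j) stands. (b) is therefore removed.
All of (c)'s requirements are met (gross monthly sales are $530, under the $600 limit; the reportable unit count is 111, meeting the 101 threshold; a current Category C Exemption Letter is held). However, paragraph (l) must be considered: (l) operates against (c): aggregate throughput is 5,610 units, meeting the 4,950 units threshold. Exception (c) does not apply.
Exception (d)'s conditions are all satisfied: a current Annual Waiver is held; items are individually labelled; an ingredient notice is displayed. However, paragraph (m) must be considered: (m) is engaged — the compliance score is 33 points, under the 36 points limit. Exception (d) does not apply.
No exception applies. The general rule governs.

Yes — Hana must hold a vendor licence.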